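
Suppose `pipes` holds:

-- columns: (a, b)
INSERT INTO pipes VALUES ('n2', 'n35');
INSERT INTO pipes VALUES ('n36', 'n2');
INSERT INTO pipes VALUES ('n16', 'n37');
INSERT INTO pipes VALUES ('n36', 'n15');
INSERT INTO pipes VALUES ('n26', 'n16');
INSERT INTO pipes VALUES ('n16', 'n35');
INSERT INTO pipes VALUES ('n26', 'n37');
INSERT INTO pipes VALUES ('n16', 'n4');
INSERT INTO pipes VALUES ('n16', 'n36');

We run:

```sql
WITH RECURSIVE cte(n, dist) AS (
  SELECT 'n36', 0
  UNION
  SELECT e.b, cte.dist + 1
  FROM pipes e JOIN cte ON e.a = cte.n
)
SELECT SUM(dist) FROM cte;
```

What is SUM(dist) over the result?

4

Base: (n36, dist=0).
Iteration 1: edges from {n36} -> (n15, dist=1), (n2, dist=1).
Iteration 2: edges from {n15,n2} -> (n35, dist=2).
Iteration 3: no outgoing edges from {n35}; recursion stops.
SUM(dist) = 0 + 1 + 1 + 2 = 4.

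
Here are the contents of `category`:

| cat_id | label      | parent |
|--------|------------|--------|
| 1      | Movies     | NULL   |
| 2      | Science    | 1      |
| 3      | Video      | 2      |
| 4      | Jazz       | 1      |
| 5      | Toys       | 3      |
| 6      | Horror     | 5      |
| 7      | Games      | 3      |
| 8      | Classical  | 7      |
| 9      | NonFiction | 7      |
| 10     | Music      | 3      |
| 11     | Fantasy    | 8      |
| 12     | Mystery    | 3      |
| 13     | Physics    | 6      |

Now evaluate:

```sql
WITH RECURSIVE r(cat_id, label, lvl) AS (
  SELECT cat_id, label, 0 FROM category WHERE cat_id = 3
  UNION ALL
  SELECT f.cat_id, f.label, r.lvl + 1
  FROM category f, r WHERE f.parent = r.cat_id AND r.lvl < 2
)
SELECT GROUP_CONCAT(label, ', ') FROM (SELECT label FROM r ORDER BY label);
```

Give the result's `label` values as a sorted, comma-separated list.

Classical, Games, Horror, Music, Mystery, NonFiction, Toys, Video

Base: cat_id=3 (Video) at lvl 0.
Iteration 1: rows with parent in {3} -> Toys (id 5, lvl 1), Games (id 7, lvl 1), Music (id 10, lvl 1), Mystery (id 12, lvl 1).
Iteration 2: rows with parent in {5,7,10,12} -> Horror (id 6, lvl 2), Classical (id 8, lvl 2), NonFiction (id 9, lvl 2).
Iteration 3: lvl < 2 fails for all current rows; recursion stops.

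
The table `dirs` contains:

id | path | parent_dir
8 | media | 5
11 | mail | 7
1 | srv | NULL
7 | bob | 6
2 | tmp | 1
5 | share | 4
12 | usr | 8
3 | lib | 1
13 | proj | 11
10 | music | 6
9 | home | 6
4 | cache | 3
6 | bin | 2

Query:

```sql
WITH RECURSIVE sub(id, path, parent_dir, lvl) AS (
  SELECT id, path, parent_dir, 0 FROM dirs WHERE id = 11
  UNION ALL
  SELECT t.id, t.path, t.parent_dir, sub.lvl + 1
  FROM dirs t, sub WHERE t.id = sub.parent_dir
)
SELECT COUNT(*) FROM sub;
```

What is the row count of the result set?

Base: id=11 (mail), parent_dir=7, lvl 0.
Iteration 1: join on id=7 -> bob (id 7, parent_dir=6, lvl 1).
Iteration 2: join on id=6 -> bin (id 6, parent_dir=2, lvl 2).
Iteration 3: join on id=2 -> tmp (id 2, parent_dir=1, lvl 3).
Iteration 4: join on id=1 -> srv (id 1, parent_dir=NULL, lvl 4).
Iteration 5: parent_dir is NULL; no match; recursion stops.
Total rows emitted: 5.

5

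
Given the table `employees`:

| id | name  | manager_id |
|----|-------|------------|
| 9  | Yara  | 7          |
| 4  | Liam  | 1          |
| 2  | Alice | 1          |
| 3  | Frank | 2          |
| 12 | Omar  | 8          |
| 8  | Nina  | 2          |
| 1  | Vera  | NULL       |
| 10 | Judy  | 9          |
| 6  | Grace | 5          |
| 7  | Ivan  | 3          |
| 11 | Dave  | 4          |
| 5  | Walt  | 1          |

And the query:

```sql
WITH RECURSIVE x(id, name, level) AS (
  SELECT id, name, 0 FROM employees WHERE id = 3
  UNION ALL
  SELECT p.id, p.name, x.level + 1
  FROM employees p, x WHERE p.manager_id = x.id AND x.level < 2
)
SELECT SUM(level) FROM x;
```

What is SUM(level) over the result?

Base: id=3 (Frank) at level 0.
Iteration 1: rows with manager_id in {3} -> Ivan (id 7, level 1).
Iteration 2: rows with manager_id in {7} -> Yara (id 9, level 2).
Iteration 3: level < 2 fails for all current rows; recursion stops.
SUM(level) = 0 + 1 + 2 = 3.

3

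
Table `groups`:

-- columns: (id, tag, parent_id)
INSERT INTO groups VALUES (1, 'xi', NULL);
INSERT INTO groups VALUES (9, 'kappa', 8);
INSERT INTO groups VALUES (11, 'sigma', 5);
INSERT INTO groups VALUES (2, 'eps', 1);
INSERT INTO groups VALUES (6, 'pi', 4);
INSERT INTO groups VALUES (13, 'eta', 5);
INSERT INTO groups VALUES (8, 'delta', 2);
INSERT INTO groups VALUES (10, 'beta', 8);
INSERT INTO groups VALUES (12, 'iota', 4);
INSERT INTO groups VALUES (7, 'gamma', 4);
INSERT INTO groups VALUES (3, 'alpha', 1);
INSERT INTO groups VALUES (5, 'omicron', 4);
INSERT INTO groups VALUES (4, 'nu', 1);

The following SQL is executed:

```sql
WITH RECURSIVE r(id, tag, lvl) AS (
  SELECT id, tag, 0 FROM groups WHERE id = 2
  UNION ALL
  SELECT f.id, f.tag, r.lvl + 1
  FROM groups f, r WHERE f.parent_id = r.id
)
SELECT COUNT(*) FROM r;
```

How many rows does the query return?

Base: id=2 (eps) at lvl 0.
Iteration 1: rows with parent_id in {2} -> delta (id 8, lvl 1).
Iteration 2: rows with parent_id in {8} -> kappa (id 9, lvl 2), beta (id 10, lvl 2).
Iteration 3: no rows with parent_id in {9,10}; recursion stops.
Total rows emitted: 4.

4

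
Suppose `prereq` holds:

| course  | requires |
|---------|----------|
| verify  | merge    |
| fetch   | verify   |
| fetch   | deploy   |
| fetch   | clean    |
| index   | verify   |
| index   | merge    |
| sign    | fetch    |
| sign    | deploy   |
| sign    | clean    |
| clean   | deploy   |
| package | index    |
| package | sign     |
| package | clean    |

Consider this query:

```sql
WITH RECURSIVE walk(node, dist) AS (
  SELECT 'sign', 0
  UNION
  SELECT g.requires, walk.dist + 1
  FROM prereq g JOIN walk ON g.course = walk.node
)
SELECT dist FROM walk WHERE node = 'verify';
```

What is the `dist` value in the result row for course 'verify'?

2

Base: (sign, dist=0).
Iteration 1: edges from {sign} -> (clean, dist=1), (deploy, dist=1), (fetch, dist=1).
Iteration 2: edges from {clean,deploy,fetch} -> (clean, dist=2), (deploy, dist=2), (verify, dist=2). [UNION drops 1 duplicate row(s)]
Iteration 3: edges from {clean,deploy,verify} -> (deploy, dist=3), (merge, dist=3).
Iteration 4: no outgoing edges from {deploy,merge}; recursion stops.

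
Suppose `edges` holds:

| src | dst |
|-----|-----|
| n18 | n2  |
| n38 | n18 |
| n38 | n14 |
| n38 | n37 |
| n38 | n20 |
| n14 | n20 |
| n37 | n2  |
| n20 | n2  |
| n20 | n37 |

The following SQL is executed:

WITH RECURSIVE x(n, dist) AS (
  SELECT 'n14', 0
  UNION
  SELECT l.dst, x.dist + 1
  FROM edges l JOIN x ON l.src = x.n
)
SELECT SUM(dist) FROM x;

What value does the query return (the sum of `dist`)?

Base: (n14, dist=0).
Iteration 1: edges from {n14} -> (n20, dist=1).
Iteration 2: edges from {n20} -> (n2, dist=2), (n37, dist=2).
Iteration 3: edges from {n2,n37} -> (n2, dist=3).
Iteration 4: no outgoing edges from {n2}; recursion stops.
SUM(dist) = 0 + 1 + 2 + 2 + 3 = 8.

8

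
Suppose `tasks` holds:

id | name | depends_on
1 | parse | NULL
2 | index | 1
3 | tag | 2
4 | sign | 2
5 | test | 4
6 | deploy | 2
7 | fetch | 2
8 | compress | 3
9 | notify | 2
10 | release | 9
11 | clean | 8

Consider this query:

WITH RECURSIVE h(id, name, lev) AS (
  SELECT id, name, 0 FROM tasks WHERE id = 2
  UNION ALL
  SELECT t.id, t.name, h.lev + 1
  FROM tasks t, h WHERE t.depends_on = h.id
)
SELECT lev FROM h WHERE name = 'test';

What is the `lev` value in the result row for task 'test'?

2

Base: id=2 (index) at lev 0.
Iteration 1: rows with depends_on in {2} -> tag (id 3, lev 1), sign (id 4, lev 1), deploy (id 6, lev 1), fetch (id 7, lev 1), notify (id 9, lev 1).
Iteration 2: rows with depends_on in {3,4,6,7,9} -> test (id 5, lev 2), compress (id 8, lev 2), release (id 10, lev 2).
Iteration 3: rows with depends_on in {5,8,10} -> clean (id 11, lev 3).
Iteration 4: no rows with depends_on in {11}; recursion stops.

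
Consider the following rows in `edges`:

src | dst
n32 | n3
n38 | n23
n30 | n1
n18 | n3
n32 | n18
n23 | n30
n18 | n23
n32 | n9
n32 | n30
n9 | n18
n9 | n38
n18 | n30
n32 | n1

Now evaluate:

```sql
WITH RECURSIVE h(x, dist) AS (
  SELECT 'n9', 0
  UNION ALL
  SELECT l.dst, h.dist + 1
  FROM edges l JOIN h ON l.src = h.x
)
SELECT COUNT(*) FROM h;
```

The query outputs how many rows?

Base: (n9, dist=0).
Iteration 1: edges from {n9} -> (n18, dist=1), (n38, dist=1).
Iteration 2: edges from {n18,n38} -> (n23, dist=2) x2, (n3, dist=2), (n30, dist=2). [UNION ALL keeps all 4 new rows, including repeats]
Iteration 3: edges from {n23,n3,n30} -> (n1, dist=3), (n30, dist=3) x2. [UNION ALL keeps all 3 new rows, including repeats]
Iteration 4: edges from {n1,n30} -> (n1, dist=4) x2. [UNION ALL keeps all 2 new rows, including repeats]
Iteration 5: no outgoing edges from {n1}; recursion stops.
Total rows emitted: 12.

12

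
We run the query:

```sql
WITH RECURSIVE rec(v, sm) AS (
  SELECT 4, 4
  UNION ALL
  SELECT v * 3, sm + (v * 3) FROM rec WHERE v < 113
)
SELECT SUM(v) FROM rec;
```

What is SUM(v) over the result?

484

Base: v=4, sm=4.
Iteration 1: 4 < 113 holds -> v = 4 * 3 = 12, sm = 4 + 12 = 16.
Iteration 2: 12 < 113 holds -> v = 12 * 3 = 36, sm = 16 + 36 = 52.
Iteration 3: 36 < 113 holds -> v = 36 * 3 = 108, sm = 52 + 108 = 160.
Iteration 4: 108 < 113 holds -> v = 108 * 3 = 324, sm = 160 + 324 = 484.
Iteration 5: 324 < 113 fails; recursion stops.
SUM(v) = 4 + 12 + 36 + 108 + 324 = 484.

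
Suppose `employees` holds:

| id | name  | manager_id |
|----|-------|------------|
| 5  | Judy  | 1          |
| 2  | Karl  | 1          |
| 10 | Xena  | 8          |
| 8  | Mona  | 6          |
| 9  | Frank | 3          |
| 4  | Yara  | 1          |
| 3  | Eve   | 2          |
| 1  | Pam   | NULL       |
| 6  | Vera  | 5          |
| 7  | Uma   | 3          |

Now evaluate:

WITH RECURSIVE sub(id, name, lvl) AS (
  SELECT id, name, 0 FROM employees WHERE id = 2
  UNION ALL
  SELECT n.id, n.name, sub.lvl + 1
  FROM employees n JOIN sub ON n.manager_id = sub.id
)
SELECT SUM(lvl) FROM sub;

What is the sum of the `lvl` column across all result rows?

5

Base: id=2 (Karl) at lvl 0.
Iteration 1: rows with manager_id in {2} -> Eve (id 3, lvl 1).
Iteration 2: rows with manager_id in {3} -> Uma (id 7, lvl 2), Frank (id 9, lvl 2).
Iteration 3: no rows with manager_id in {7,9}; recursion stops.
SUM(lvl) = 0 + 1 + 2 + 2 = 5.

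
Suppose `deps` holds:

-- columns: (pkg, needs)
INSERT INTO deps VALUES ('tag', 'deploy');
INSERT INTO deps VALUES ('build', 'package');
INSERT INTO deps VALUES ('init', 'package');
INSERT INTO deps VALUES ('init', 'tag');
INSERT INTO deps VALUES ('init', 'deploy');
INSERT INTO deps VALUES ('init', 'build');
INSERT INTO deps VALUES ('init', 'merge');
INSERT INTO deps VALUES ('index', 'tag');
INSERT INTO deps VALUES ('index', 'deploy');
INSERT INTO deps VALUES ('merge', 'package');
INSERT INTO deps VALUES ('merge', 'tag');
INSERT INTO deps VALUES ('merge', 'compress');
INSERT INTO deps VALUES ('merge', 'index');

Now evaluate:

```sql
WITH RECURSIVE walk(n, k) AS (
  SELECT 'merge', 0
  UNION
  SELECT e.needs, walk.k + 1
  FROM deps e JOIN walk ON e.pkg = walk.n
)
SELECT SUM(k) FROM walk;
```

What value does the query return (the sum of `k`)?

11

Base: (merge, k=0).
Iteration 1: edges from {merge} -> (compress, k=1), (index, k=1), (package, k=1), (tag, k=1).
Iteration 2: edges from {compress,index,package,tag} -> (deploy, k=2), (tag, k=2). [UNION drops 1 duplicate row(s)]
Iteration 3: edges from {deploy,tag} -> (deploy, k=3).
Iteration 4: no outgoing edges from {deploy}; recursion stops.
SUM(k) = 0 + 1 + 1 + 1 + 1 + 2 + 2 + 3 = 11.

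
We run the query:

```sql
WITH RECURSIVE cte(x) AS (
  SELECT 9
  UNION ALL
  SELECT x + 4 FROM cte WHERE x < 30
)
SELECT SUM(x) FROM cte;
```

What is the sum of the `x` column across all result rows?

Base: x=9.
Iteration 1: 9 < 30 holds -> x = 9 + 4 = 13.
Iteration 2: 13 < 30 holds -> x = 13 + 4 = 17.
Iteration 3: 17 < 30 holds -> x = 17 + 4 = 21.
Iteration 4: 21 < 30 holds -> x = 21 + 4 = 25.
Iteration 5: 25 < 30 holds -> x = 25 + 4 = 29.
Iteration 6: 29 < 30 holds -> x = 29 + 4 = 33.
Iteration 7: 33 < 30 fails; recursion stops.
SUM(x) = 9 + 13 + 17 + 21 + 25 + 29 + 33 = 147.

147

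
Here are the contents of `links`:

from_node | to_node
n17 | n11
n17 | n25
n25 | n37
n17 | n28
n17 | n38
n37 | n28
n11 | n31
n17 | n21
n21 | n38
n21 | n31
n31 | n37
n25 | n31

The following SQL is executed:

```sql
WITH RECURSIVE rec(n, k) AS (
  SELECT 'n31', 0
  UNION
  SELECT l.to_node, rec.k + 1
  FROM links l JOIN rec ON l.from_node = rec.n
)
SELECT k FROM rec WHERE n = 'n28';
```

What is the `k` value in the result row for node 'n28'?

Base: (n31, k=0).
Iteration 1: edges from {n31} -> (n37, k=1).
Iteration 2: edges from {n37} -> (n28, k=2).
Iteration 3: no outgoing edges from {n28}; recursion stops.

2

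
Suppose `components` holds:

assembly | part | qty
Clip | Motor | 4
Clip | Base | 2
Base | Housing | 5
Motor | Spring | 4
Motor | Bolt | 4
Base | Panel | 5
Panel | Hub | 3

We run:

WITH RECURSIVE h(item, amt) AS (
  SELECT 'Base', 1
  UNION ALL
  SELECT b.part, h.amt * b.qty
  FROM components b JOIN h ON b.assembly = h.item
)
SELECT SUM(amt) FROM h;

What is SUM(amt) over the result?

26

Base: (Base, amt=1).
Iteration 1: components of {Base} -> Housing = 1*5 = 5, Panel = 1*5 = 5.
Iteration 2: components of {Housing,Panel} -> Hub = 5*3 = 15.
Iteration 3: no further components; recursion stops.
SUM(amt) = 1 + 5 + 5 + 15 = 26.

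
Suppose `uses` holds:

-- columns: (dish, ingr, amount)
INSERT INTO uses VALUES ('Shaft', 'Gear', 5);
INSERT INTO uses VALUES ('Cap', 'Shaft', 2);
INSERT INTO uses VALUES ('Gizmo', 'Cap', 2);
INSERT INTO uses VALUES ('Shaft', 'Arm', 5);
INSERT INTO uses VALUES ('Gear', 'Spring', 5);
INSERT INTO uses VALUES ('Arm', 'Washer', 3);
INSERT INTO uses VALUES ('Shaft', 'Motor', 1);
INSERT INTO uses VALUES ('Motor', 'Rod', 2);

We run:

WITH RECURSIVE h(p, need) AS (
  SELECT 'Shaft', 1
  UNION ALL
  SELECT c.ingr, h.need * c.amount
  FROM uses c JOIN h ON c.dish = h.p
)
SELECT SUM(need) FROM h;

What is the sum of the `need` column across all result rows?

54

Base: (Shaft, need=1).
Iteration 1: components of {Shaft} -> Arm = 1*5 = 5, Gear = 1*5 = 5, Motor = 1*1 = 1.
Iteration 2: components of {Arm,Gear,Motor} -> Rod = 1*2 = 2, Spring = 5*5 = 25, Washer = 5*3 = 15.
Iteration 3: no further components; recursion stops.
SUM(need) = 1 + 5 + 5 + 1 + 15 + 25 + 2 = 54.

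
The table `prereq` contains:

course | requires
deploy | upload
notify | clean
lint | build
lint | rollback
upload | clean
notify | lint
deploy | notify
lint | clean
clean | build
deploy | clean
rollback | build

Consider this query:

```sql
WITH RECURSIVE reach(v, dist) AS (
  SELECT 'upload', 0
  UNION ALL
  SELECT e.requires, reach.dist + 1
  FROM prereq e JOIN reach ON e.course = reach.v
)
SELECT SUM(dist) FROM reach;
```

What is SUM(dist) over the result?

Base: (upload, dist=0).
Iteration 1: edges from {upload} -> (clean, dist=1).
Iteration 2: edges from {clean} -> (build, dist=2).
Iteration 3: no outgoing edges from {build}; recursion stops.
SUM(dist) = 0 + 1 + 2 = 3.

3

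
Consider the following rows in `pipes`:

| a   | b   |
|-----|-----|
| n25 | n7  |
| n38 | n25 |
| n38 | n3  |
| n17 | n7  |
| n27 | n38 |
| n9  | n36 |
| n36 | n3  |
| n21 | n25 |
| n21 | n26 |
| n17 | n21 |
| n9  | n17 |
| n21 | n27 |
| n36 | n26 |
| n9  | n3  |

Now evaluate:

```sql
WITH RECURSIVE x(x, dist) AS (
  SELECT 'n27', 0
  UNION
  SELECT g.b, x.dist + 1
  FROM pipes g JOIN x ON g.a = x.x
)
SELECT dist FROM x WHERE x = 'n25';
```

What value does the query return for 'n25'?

2

Base: (n27, dist=0).
Iteration 1: edges from {n27} -> (n38, dist=1).
Iteration 2: edges from {n38} -> (n25, dist=2), (n3, dist=2).
Iteration 3: edges from {n25,n3} -> (n7, dist=3).
Iteration 4: no outgoing edges from {n7}; recursion stops.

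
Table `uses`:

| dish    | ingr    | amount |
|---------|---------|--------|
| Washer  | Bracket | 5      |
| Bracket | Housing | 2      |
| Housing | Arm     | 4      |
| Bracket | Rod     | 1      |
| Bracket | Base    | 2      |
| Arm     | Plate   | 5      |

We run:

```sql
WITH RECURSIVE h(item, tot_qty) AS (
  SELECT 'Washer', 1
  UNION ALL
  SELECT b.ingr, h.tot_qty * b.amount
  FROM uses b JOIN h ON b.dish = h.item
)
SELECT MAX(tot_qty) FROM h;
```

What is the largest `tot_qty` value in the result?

200

Base: (Washer, tot_qty=1).
Iteration 1: components of {Washer} -> Bracket = 1*5 = 5.
Iteration 2: components of {Bracket} -> Base = 5*2 = 10, Housing = 5*2 = 10, Rod = 5*1 = 5.
Iteration 3: components of {Base,Housing,Rod} -> Arm = 10*4 = 40.
Iteration 4: components of {Arm} -> Plate = 40*5 = 200.
Iteration 5: no further components; recursion stops.
tot_qty values: 1, 5, 10, 5, 10, 40, 200; the maximum is 200.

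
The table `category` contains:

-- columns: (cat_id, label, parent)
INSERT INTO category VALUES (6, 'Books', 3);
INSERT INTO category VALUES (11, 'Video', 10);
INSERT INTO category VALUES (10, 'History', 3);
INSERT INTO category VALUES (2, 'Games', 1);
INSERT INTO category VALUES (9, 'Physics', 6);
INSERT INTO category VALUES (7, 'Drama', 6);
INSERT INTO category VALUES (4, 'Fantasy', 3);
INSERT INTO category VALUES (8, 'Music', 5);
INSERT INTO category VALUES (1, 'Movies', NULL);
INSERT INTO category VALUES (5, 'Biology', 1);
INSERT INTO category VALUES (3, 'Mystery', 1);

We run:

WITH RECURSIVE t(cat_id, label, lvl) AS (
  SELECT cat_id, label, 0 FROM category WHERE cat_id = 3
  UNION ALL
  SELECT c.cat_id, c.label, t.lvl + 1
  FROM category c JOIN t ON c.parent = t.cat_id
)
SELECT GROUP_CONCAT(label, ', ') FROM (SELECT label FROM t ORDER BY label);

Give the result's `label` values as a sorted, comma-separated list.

Books, Drama, Fantasy, History, Mystery, Physics, Video

Base: cat_id=3 (Mystery) at lvl 0.
Iteration 1: rows with parent in {3} -> Fantasy (id 4, lvl 1), Books (id 6, lvl 1), History (id 10, lvl 1).
Iteration 2: rows with parent in {4,6,10} -> Drama (id 7, lvl 2), Physics (id 9, lvl 2), Video (id 11, lvl 2).
Iteration 3: no rows with parent in {7,9,11}; recursion stops.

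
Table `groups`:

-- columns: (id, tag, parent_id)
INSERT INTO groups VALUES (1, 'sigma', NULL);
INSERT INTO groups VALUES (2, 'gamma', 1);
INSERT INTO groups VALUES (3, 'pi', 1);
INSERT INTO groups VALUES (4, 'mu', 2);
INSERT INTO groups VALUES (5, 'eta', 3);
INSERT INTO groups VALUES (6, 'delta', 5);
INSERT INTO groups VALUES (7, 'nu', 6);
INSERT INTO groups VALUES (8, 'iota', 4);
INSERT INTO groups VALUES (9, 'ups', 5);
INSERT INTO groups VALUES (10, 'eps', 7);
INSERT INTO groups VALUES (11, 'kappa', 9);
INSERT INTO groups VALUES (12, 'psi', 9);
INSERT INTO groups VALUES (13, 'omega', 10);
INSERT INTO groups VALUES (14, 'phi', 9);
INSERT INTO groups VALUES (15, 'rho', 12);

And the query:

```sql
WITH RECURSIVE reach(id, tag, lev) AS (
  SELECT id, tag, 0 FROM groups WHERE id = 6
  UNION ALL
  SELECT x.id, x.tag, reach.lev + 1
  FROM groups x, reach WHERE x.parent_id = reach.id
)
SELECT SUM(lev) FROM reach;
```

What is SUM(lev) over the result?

Base: id=6 (delta) at lev 0.
Iteration 1: rows with parent_id in {6} -> nu (id 7, lev 1).
Iteration 2: rows with parent_id in {7} -> eps (id 10, lev 2).
Iteration 3: rows with parent_id in {10} -> omega (id 13, lev 3).
Iteration 4: no rows with parent_id in {13}; recursion stops.
SUM(lev) = 0 + 1 + 2 + 3 = 6.

6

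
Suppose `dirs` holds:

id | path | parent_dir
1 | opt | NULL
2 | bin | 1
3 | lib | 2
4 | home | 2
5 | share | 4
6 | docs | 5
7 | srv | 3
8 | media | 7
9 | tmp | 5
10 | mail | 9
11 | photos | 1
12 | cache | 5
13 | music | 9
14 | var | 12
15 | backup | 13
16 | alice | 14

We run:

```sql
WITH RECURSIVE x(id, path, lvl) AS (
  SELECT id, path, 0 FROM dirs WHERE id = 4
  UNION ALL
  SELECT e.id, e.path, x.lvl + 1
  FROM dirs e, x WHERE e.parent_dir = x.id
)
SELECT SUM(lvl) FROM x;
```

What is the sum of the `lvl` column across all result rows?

Base: id=4 (home) at lvl 0.
Iteration 1: rows with parent_dir in {4} -> share (id 5, lvl 1).
Iteration 2: rows with parent_dir in {5} -> docs (id 6, lvl 2), tmp (id 9, lvl 2), cache (id 12, lvl 2).
Iteration 3: rows with parent_dir in {6,9,12} -> mail (id 10, lvl 3), music (id 13, lvl 3), var (id 14, lvl 3).
Iteration 4: rows with parent_dir in {10,13,14} -> backup (id 15, lvl 4), alice (id 16, lvl 4).
Iteration 5: no rows with parent_dir in {15,16}; recursion stops.
SUM(lvl) = 0 + 1 + 2 + 2 + 2 + 3 + 3 + 3 + 4 + 4 = 24.

24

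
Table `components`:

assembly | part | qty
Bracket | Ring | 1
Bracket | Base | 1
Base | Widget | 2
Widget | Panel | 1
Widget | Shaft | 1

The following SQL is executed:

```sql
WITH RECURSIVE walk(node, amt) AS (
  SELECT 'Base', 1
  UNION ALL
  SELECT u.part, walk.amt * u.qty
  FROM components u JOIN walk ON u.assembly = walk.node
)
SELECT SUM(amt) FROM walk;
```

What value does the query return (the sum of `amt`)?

7

Base: (Base, amt=1).
Iteration 1: components of {Base} -> Widget = 1*2 = 2.
Iteration 2: components of {Widget} -> Panel = 2*1 = 2, Shaft = 2*1 = 2.
Iteration 3: no further components; recursion stops.
SUM(amt) = 1 + 2 + 2 + 2 = 7.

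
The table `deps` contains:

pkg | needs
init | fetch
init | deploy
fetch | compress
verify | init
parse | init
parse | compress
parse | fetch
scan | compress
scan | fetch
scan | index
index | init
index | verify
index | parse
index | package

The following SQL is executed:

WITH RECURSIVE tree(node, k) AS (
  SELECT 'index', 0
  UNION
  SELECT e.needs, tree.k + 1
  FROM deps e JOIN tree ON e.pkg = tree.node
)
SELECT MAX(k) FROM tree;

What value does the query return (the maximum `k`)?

4

Base: (index, k=0).
Iteration 1: edges from {index} -> (init, k=1), (package, k=1), (parse, k=1), (verify, k=1).
Iteration 2: edges from {init,package,parse,verify} -> (compress, k=2), (deploy, k=2), (fetch, k=2), (init, k=2). [UNION drops 2 duplicate row(s)]
Iteration 3: edges from {compress,deploy,fetch,init} -> (compress, k=3), (deploy, k=3), (fetch, k=3).
Iteration 4: edges from {compress,deploy,fetch} -> (compress, k=4).
Iteration 5: no outgoing edges from {compress}; recursion stops.
k values: 0, 1, 1, 1, 1, 2, 2, 2, 2, 3, 3, 3, 4; the maximum is 4.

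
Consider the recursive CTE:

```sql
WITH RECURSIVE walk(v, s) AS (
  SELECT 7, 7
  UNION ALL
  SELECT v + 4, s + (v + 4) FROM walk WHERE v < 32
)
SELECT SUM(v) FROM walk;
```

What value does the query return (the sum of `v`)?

168

Base: v=7, s=7.
Iteration 1: 7 < 32 holds -> v = 7 + 4 = 11, s = 7 + 11 = 18.
Iteration 2: 11 < 32 holds -> v = 11 + 4 = 15, s = 18 + 15 = 33.
Iteration 3: 15 < 32 holds -> v = 15 + 4 = 19, s = 33 + 19 = 52.
Iteration 4: 19 < 32 holds -> v = 19 + 4 = 23, s = 52 + 23 = 75.
Iteration 5: 23 < 32 holds -> v = 23 + 4 = 27, s = 75 + 27 = 102.
Iteration 6: 27 < 32 holds -> v = 27 + 4 = 31, s = 102 + 31 = 133.
Iteration 7: 31 < 32 holds -> v = 31 + 4 = 35, s = 133 + 35 = 168.
Iteration 8: 35 < 32 fails; recursion stops.
SUM(v) = 7 + 11 + 15 + 19 + 23 + 27 + 31 + 35 = 168.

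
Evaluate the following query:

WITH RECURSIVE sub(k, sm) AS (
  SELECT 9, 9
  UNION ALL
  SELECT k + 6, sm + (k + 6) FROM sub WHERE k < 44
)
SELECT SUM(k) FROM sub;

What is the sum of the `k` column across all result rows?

189

Base: k=9, sm=9.
Iteration 1: 9 < 44 holds -> k = 9 + 6 = 15, sm = 9 + 15 = 24.
Iteration 2: 15 < 44 holds -> k = 15 + 6 = 21, sm = 24 + 21 = 45.
Iteration 3: 21 < 44 holds -> k = 21 + 6 = 27, sm = 45 + 27 = 72.
Iteration 4: 27 < 44 holds -> k = 27 + 6 = 33, sm = 72 + 33 = 105.
Iteration 5: 33 < 44 holds -> k = 33 + 6 = 39, sm = 105 + 39 = 144.
Iteration 6: 39 < 44 holds -> k = 39 + 6 = 45, sm = 144 + 45 = 189.
Iteration 7: 45 < 44 fails; recursion stops.
SUM(k) = 9 + 15 + 21 + 27 + 33 + 39 + 45 = 189.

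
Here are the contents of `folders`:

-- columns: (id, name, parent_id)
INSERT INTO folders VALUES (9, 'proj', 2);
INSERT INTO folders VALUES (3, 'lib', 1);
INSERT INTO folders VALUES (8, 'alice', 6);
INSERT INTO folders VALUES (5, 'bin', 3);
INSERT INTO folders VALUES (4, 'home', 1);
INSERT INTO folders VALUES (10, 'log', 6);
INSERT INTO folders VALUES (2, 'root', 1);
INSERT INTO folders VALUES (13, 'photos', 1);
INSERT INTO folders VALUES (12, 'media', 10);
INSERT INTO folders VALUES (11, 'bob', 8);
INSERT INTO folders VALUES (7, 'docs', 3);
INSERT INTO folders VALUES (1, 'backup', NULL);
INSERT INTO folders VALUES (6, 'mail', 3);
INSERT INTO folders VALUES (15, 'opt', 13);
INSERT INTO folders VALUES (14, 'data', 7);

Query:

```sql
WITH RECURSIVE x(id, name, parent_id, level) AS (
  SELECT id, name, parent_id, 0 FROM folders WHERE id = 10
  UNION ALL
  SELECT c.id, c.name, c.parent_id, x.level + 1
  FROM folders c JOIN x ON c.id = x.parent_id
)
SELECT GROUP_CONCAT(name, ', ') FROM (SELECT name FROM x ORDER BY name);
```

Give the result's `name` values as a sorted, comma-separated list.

Base: id=10 (log), parent_id=6, level 0.
Iteration 1: join on id=6 -> mail (id 6, parent_id=3, level 1).
Iteration 2: join on id=3 -> lib (id 3, parent_id=1, level 2).
Iteration 3: join on id=1 -> backup (id 1, parent_id=NULL, level 3).
Iteration 4: parent_id is NULL; no match; recursion stops.

backup, lib, log, mail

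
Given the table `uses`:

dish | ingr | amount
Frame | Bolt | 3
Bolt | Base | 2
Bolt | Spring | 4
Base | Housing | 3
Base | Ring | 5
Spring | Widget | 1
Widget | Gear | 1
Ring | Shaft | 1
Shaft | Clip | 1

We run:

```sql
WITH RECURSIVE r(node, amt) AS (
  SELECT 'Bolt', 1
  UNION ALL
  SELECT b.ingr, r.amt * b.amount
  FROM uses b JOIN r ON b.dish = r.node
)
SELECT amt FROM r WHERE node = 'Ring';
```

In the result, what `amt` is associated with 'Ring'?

Base: (Bolt, amt=1).
Iteration 1: components of {Bolt} -> Base = 1*2 = 2, Spring = 1*4 = 4.
Iteration 2: components of {Base,Spring} -> Housing = 2*3 = 6, Ring = 2*5 = 10, Widget = 4*1 = 4.
Iteration 3: components of {Housing,Ring,Widget} -> Gear = 4*1 = 4, Shaft = 10*1 = 10.
Iteration 4: components of {Gear,Shaft} -> Clip = 10*1 = 10.
Iteration 5: no further components; recursion stops.

10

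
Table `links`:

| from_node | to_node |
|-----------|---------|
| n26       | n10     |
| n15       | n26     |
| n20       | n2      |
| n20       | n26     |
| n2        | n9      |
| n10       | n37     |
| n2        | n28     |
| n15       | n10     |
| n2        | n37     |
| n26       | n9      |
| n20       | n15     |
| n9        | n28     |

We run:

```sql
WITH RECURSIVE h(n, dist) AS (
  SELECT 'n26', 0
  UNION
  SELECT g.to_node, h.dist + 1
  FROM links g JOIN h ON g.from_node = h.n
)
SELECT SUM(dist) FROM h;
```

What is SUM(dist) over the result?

6

Base: (n26, dist=0).
Iteration 1: edges from {n26} -> (n10, dist=1), (n9, dist=1).
Iteration 2: edges from {n10,n9} -> (n28, dist=2), (n37, dist=2).
Iteration 3: no outgoing edges from {n28,n37}; recursion stops.
SUM(dist) = 0 + 1 + 1 + 2 + 2 = 6.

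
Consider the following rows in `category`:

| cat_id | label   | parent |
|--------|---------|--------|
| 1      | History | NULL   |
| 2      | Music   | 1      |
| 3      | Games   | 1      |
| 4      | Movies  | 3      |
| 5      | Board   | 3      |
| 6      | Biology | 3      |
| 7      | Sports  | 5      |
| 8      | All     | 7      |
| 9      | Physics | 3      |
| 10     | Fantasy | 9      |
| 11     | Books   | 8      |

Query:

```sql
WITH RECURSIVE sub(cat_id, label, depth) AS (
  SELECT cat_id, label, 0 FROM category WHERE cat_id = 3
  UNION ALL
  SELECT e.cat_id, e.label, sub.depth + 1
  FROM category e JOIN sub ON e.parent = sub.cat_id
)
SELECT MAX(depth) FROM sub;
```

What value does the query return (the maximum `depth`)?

Base: cat_id=3 (Games) at depth 0.
Iteration 1: rows with parent in {3} -> Movies (id 4, depth 1), Board (id 5, depth 1), Biology (id 6, depth 1), Physics (id 9, depth 1).
Iteration 2: rows with parent in {4,5,6,9} -> Sports (id 7, depth 2), Fantasy (id 10, depth 2).
Iteration 3: rows with parent in {7,10} -> All (id 8, depth 3).
Iteration 4: rows with parent in {8} -> Books (id 11, depth 4).
Iteration 5: no rows with parent in {11}; recursion stops.
depth values: 0, 1, 1, 1, 1, 2, 2, 3, 4; the maximum is 4.

4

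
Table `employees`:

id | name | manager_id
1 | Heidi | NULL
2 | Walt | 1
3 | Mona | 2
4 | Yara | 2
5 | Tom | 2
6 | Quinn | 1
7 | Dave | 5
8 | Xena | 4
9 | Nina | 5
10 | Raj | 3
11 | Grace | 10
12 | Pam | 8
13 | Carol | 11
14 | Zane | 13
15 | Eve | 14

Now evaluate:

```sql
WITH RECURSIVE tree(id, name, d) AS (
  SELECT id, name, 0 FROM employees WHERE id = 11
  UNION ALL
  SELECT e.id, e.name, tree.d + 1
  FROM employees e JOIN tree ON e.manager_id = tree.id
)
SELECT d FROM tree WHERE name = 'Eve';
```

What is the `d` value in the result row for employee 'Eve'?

3

Base: id=11 (Grace) at d 0.
Iteration 1: rows with manager_id in {11} -> Carol (id 13, d 1).
Iteration 2: rows with manager_id in {13} -> Zane (id 14, d 2).
Iteration 3: rows with manager_id in {14} -> Eve (id 15, d 3).
Iteration 4: no rows with manager_id in {15}; recursion stops.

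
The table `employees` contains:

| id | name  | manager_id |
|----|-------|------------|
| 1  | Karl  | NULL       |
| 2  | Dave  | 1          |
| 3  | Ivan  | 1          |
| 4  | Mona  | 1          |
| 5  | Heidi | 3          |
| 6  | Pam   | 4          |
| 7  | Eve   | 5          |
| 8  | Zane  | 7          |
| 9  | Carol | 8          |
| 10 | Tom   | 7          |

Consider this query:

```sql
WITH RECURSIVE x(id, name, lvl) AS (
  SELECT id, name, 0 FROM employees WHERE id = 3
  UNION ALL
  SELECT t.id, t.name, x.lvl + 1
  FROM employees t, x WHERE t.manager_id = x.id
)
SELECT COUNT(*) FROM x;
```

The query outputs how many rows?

Base: id=3 (Ivan) at lvl 0.
Iteration 1: rows with manager_id in {3} -> Heidi (id 5, lvl 1).
Iteration 2: rows with manager_id in {5} -> Eve (id 7, lvl 2).
Iteration 3: rows with manager_id in {7} -> Zane (id 8, lvl 3), Tom (id 10, lvl 3).
Iteration 4: rows with manager_id in {8,10} -> Carol (id 9, lvl 4).
Iteration 5: no rows with manager_id in {9}; recursion stops.
Total rows emitted: 6.

6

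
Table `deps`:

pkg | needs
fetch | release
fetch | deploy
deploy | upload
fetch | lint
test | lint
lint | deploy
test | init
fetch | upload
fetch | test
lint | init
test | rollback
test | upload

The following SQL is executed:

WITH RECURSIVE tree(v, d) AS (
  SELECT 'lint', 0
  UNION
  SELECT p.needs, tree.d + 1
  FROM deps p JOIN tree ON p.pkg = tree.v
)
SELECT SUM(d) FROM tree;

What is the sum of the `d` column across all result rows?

Base: (lint, d=0).
Iteration 1: edges from {lint} -> (deploy, d=1), (init, d=1).
Iteration 2: edges from {deploy,init} -> (upload, d=2).
Iteration 3: no outgoing edges from {upload}; recursion stops.
SUM(d) = 0 + 1 + 1 + 2 = 4.

4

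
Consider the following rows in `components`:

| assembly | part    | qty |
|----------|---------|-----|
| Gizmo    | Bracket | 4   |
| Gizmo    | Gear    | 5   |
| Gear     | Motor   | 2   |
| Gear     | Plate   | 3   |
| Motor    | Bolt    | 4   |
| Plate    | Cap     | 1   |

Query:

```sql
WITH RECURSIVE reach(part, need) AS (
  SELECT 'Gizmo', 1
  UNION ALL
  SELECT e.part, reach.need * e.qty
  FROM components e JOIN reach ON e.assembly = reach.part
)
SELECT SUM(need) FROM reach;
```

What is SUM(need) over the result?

Base: (Gizmo, need=1).
Iteration 1: components of {Gizmo} -> Bracket = 1*4 = 4, Gear = 1*5 = 5.
Iteration 2: components of {Bracket,Gear} -> Motor = 5*2 = 10, Plate = 5*3 = 15.
Iteration 3: components of {Motor,Plate} -> Bolt = 10*4 = 40, Cap = 15*1 = 15.
Iteration 4: no further components; recursion stops.
SUM(need) = 1 + 4 + 5 + 10 + 15 + 40 + 15 = 90.

90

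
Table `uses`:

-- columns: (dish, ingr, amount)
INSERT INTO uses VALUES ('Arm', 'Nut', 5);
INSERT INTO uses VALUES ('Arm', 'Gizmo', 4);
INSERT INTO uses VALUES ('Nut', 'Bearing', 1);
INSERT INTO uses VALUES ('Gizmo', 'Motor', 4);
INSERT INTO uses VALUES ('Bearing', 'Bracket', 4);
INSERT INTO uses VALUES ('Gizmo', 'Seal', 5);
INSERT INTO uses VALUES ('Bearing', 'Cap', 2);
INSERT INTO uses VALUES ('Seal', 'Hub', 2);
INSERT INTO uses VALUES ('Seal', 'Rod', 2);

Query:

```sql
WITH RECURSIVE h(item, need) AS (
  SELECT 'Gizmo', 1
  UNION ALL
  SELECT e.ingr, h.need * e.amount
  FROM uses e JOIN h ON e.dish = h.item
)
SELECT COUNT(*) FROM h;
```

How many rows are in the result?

5

Base: (Gizmo, need=1).
Iteration 1: components of {Gizmo} -> Motor = 1*4 = 4, Seal = 1*5 = 5.
Iteration 2: components of {Motor,Seal} -> Hub = 5*2 = 10, Rod = 5*2 = 10.
Iteration 3: no further components; recursion stops.
Total rows emitted: 5.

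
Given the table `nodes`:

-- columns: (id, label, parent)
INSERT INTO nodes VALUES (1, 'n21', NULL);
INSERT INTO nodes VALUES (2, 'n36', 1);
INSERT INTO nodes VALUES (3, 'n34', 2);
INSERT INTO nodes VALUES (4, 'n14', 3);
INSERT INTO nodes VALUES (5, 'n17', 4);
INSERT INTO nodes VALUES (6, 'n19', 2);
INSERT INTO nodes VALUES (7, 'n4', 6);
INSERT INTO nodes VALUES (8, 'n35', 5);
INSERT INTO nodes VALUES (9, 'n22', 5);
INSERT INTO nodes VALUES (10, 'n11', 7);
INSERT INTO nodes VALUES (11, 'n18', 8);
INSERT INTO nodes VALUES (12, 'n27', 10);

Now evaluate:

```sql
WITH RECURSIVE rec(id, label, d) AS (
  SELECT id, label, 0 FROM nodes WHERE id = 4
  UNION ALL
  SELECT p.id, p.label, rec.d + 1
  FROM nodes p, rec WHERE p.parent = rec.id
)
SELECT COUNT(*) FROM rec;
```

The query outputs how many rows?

Base: id=4 (n14) at d 0.
Iteration 1: rows with parent in {4} -> n17 (id 5, d 1).
Iteration 2: rows with parent in {5} -> n35 (id 8, d 2), n22 (id 9, d 2).
Iteration 3: rows with parent in {8,9} -> n18 (id 11, d 3).
Iteration 4: no rows with parent in {11}; recursion stops.
Total rows emitted: 5.

5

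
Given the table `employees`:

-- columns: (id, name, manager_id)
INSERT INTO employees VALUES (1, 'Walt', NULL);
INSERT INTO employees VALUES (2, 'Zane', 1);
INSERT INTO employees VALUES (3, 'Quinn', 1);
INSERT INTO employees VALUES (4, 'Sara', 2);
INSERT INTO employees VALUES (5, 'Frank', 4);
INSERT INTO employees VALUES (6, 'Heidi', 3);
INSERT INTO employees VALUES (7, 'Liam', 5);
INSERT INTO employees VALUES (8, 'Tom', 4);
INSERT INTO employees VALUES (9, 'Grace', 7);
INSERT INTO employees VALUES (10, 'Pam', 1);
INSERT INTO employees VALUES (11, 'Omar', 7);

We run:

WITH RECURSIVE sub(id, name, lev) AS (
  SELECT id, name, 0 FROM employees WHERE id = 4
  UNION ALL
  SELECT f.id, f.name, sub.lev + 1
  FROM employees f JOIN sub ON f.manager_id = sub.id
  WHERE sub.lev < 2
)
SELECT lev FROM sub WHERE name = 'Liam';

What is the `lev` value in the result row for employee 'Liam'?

Base: id=4 (Sara) at lev 0.
Iteration 1: rows with manager_id in {4} -> Frank (id 5, lev 1), Tom (id 8, lev 1).
Iteration 2: rows with manager_id in {5,8} -> Liam (id 7, lev 2).
Iteration 3: lev < 2 fails for all current rows; recursion stops.

2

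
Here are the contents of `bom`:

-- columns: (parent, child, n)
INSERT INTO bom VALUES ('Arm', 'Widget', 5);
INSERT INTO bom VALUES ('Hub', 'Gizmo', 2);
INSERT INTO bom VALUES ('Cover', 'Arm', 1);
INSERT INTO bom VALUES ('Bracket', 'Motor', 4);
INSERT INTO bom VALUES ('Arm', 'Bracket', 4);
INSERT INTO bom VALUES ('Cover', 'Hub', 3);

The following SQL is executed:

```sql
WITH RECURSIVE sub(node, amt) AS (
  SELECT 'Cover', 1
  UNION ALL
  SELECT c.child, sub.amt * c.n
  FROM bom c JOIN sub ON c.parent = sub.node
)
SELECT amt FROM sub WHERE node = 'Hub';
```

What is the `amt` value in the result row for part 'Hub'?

3

Base: (Cover, amt=1).
Iteration 1: components of {Cover} -> Arm = 1*1 = 1, Hub = 1*3 = 3.
Iteration 2: components of {Arm,Hub} -> Bracket = 1*4 = 4, Gizmo = 3*2 = 6, Widget = 1*5 = 5.
Iteration 3: components of {Bracket,Gizmo,Widget} -> Motor = 4*4 = 16.
Iteration 4: no further components; recursion stops.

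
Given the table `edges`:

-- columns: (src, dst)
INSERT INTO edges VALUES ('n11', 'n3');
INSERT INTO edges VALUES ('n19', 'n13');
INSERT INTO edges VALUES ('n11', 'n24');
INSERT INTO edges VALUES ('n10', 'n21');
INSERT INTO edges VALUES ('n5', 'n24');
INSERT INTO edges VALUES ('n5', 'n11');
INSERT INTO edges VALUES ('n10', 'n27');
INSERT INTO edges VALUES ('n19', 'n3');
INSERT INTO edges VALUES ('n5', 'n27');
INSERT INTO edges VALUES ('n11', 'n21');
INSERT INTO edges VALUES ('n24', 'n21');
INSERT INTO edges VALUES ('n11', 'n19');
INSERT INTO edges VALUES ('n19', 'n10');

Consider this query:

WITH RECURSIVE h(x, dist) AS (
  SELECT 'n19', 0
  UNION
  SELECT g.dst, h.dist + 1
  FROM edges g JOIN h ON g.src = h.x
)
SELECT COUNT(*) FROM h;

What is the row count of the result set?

6

Base: (n19, dist=0).
Iteration 1: edges from {n19} -> (n10, dist=1), (n13, dist=1), (n3, dist=1).
Iteration 2: edges from {n10,n13,n3} -> (n21, dist=2), (n27, dist=2).
Iteration 3: no outgoing edges from {n21,n27}; recursion stops.
Total rows emitted: 6.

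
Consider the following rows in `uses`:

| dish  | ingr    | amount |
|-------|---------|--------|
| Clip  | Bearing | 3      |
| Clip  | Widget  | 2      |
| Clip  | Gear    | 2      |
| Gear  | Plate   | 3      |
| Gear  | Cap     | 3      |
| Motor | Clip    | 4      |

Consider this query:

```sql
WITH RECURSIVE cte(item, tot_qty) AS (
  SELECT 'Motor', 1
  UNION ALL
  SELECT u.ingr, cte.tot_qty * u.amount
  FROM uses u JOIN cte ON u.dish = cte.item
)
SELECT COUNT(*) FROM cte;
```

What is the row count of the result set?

7

Base: (Motor, tot_qty=1).
Iteration 1: components of {Motor} -> Clip = 1*4 = 4.
Iteration 2: components of {Clip} -> Bearing = 4*3 = 12, Gear = 4*2 = 8, Widget = 4*2 = 8.
Iteration 3: components of {Bearing,Gear,Widget} -> Cap = 8*3 = 24, Plate = 8*3 = 24.
Iteration 4: no further components; recursion stops.
Total rows emitted: 7.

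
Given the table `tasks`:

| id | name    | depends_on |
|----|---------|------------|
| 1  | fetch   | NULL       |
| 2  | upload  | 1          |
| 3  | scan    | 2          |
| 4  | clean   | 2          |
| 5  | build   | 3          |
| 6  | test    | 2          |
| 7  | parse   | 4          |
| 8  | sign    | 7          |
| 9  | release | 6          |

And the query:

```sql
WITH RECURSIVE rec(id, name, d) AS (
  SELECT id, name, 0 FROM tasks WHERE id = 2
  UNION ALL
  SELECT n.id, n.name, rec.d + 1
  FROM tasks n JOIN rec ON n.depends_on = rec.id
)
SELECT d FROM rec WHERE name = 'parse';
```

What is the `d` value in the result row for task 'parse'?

2

Base: id=2 (upload) at d 0.
Iteration 1: rows with depends_on in {2} -> scan (id 3, d 1), clean (id 4, d 1), test (id 6, d 1).
Iteration 2: rows with depends_on in {3,4,6} -> build (id 5, d 2), parse (id 7, d 2), release (id 9, d 2).
Iteration 3: rows with depends_on in {5,7,9} -> sign (id 8, d 3).
Iteration 4: no rows with depends_on in {8}; recursion stops.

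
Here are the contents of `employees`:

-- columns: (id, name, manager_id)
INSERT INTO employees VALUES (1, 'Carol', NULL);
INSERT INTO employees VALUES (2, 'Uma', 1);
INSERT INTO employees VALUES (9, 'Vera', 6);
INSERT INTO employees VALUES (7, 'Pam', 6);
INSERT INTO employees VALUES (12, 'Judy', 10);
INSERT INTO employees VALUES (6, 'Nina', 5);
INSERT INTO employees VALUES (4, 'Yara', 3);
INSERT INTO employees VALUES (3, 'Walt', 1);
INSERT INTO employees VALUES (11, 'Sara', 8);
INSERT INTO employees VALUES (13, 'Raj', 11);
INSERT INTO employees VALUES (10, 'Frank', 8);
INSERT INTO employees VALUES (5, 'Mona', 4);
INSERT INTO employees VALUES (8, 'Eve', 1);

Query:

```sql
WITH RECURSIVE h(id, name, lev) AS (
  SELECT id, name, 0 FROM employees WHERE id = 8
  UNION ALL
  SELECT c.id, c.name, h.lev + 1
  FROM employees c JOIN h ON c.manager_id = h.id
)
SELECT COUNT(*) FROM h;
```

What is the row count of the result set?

5

Base: id=8 (Eve) at lev 0.
Iteration 1: rows with manager_id in {8} -> Frank (id 10, lev 1), Sara (id 11, lev 1).
Iteration 2: rows with manager_id in {10,11} -> Judy (id 12, lev 2), Raj (id 13, lev 2).
Iteration 3: no rows with manager_id in {12,13}; recursion stops.
Total rows emitted: 5.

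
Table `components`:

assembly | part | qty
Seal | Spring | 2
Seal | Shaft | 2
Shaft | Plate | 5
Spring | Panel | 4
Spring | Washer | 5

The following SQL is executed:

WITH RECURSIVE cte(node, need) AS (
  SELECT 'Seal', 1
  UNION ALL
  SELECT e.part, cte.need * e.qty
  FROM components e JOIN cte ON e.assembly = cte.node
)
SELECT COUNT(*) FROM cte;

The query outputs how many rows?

Base: (Seal, need=1).
Iteration 1: components of {Seal} -> Shaft = 1*2 = 2, Spring = 1*2 = 2.
Iteration 2: components of {Shaft,Spring} -> Panel = 2*4 = 8, Plate = 2*5 = 10, Washer = 2*5 = 10.
Iteration 3: no further components; recursion stops.
Total rows emitted: 6.

6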